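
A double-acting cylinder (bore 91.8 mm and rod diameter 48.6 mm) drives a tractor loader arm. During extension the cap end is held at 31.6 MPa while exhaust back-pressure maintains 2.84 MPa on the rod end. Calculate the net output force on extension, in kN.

Cap-side area A_cap = π/4 × (91.8 mm)² = 6619 mm^2
Rod-side annular area A_ann = π/4 × (91.8² − 48.6²) = 4764 mm^2
Net thrust = P_cap·A_cap − P_rod·A_ann = 209.2 kN − 13.53 kN

F ≈ 196 kN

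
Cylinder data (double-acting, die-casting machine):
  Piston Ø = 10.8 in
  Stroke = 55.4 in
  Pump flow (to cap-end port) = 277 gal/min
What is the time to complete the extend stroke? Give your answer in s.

Cap-side area A_cap = π/4 × (10.8 in)² = 91.61 in^2
Swept volume V = A × L; t = V / Q = A·L / Q

t ≈ 4.76 s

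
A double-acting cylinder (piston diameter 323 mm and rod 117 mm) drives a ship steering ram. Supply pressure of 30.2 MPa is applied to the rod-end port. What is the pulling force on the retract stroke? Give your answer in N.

F ≈ 2.15e6 N

Rod-side annular area A_ann = π/4 × (323² − 117²) = 71190 mm^2
On retraction the pressure acts on the annular area (bore minus rod).
F = P × A_ann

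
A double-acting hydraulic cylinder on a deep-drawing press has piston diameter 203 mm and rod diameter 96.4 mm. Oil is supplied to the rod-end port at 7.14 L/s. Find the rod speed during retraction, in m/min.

v ≈ 17.1 m/min

Rod-side annular area A_ann = π/4 × (203² − 96.4²) = 25070 mm^2
Flow into the rod-end port fills the annular volume.
v = Q / A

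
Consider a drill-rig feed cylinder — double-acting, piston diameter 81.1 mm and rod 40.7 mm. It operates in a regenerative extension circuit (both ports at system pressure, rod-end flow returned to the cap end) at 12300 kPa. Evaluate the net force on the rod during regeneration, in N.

F ≈ 16000 N

With equal pressure on both faces, forces on the annular region cancel; the net push is pressure × rod cross-section.
Rod cross-section A_rod = π/4 × (40.7 mm)² = 1301 mm^2
F = P × A_rod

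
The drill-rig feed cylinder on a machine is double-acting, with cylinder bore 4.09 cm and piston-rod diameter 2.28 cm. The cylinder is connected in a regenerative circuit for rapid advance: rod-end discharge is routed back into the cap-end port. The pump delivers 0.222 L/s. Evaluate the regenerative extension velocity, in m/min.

In regeneration the rod-end outflow joins the pump flow into the cap end, so the net volume the pump must supply per unit advance equals the rod cross-section area.
Rod cross-section A_rod = π/4 × (2.28 cm)² = 4.083 cm^2
v = Q_pump / A_rod

v ≈ 32.6 m/min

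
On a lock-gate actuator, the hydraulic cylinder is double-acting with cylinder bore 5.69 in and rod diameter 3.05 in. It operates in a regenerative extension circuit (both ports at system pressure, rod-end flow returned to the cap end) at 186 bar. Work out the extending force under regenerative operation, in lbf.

F ≈ 19700 lbf

With equal pressure on both faces, forces on the annular region cancel; the net push is pressure × rod cross-section.
Rod cross-section A_rod = π/4 × (3.05 in)² = 7.306 in^2
F = P × A_rod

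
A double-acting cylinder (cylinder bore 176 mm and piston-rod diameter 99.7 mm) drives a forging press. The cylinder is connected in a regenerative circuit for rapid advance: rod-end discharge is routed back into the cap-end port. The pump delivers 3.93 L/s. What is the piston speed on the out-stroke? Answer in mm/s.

v ≈ 503 mm/s

In regeneration the rod-end outflow joins the pump flow into the cap end, so the net volume the pump must supply per unit advance equals the rod cross-section area.
Rod cross-section A_rod = π/4 × (99.7 mm)² = 7807 mm^2
v = Q_pump / A_rod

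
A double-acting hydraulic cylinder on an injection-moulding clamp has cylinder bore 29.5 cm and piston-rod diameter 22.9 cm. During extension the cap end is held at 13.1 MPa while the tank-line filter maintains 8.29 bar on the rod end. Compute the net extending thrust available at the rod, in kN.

Cap-side area A_cap = π/4 × (29.5 cm)² = 683.5 cm^2
Rod-side annular area A_ann = π/4 × (29.5² − 22.9²) = 271.6 cm^2
Net thrust = P_cap·A_cap − P_rod·A_ann = 895.4 kN − 22.52 kN

F ≈ 873 kN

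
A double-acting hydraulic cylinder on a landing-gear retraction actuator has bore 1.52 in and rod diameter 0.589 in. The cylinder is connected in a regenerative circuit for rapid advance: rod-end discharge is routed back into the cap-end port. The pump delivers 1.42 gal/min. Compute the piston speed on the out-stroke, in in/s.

In regeneration the rod-end outflow joins the pump flow into the cap end, so the net volume the pump must supply per unit advance equals the rod cross-section area.
Rod cross-section A_rod = π/4 × (0.589 in)² = 0.2725 in^2
v = Q_pump / A_rod

v ≈ 20.1 in/s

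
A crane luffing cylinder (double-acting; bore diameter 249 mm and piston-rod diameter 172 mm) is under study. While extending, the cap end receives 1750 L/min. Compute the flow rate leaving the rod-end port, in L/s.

Q_out ≈ 15.2 L/s

Cap-side area A_cap = π/4 × (249 mm)² = 48700 mm^2
Rod-side annular area A_ann = π/4 × (249² − 172²) = 25460 mm^2
Piston speed v = Q_in/A_cap; rod-end outflow Q_out = v × A_ann = Q_in × A_ann/A_cap.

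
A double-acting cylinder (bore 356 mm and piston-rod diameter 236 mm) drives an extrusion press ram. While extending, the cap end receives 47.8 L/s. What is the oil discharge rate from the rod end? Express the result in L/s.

Cap-side area A_cap = π/4 × (356 mm)² = 99540 mm^2
Rod-side annular area A_ann = π/4 × (356² − 236²) = 55790 mm^2
Piston speed v = Q_in/A_cap; rod-end outflow Q_out = v × A_ann = Q_in × A_ann/A_cap.

Q_out ≈ 26.8 L/s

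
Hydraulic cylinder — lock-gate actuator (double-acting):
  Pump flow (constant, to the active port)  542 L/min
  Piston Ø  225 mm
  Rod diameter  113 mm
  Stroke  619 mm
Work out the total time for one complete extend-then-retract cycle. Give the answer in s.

t ≈ 4.76 s

Cap-side area A_cap = π/4 × (225 mm)² = 39760 mm^2
Rod-side annular area A_ann = π/4 × (225² − 113²) = 29730 mm^2
t_ext = A_cap·L/Q = 2.725 s
t_ret = A_ann·L/Q = 2.037 s
t_cycle = t_ext + t_ret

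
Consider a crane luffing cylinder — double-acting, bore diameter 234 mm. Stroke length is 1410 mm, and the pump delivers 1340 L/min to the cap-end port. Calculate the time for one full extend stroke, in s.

Cap-side area A_cap = π/4 × (234 mm)² = 43010 mm^2
Swept volume V = A × L; t = V / Q = A·L / Q

t ≈ 2.72 s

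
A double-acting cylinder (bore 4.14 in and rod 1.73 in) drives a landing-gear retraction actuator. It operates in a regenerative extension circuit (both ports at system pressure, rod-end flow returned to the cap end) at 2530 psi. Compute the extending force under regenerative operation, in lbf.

With equal pressure on both faces, forces on the annular region cancel; the net push is pressure × rod cross-section.
Rod cross-section A_rod = π/4 × (1.73 in)² = 2.351 in^2
F = P × A_rod

F ≈ 5950 lbf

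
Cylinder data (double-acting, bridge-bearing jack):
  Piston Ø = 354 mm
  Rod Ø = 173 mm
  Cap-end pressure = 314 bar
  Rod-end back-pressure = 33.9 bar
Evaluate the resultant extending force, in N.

Cap-side area A_cap = π/4 × (354 mm)² = 98420 mm^2
Rod-side annular area A_ann = π/4 × (354² − 173²) = 74920 mm^2
Net thrust = P_cap·A_cap − P_rod·A_ann = 3.090e6 N − 2.540e5 N

F ≈ 2.84e6 N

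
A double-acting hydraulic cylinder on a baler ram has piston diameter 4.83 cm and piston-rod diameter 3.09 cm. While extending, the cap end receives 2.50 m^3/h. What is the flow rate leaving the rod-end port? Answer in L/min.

Cap-side area A_cap = π/4 × (4.83 cm)² = 18.32 cm^2
Rod-side annular area A_ann = π/4 × (4.83² − 3.09²) = 10.82 cm^2
Piston speed v = Q_in/A_cap; rod-end outflow Q_out = v × A_ann = Q_in × A_ann/A_cap.

Q_out ≈ 24.6 L/min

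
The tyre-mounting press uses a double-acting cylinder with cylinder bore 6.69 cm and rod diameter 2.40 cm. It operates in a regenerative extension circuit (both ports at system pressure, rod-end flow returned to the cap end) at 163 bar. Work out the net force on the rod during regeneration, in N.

F ≈ 7370 N

With equal pressure on both faces, forces on the annular region cancel; the net push is pressure × rod cross-section.
Rod cross-section A_rod = π/4 × (2.40 cm)² = 4.524 cm^2
F = P × A_rod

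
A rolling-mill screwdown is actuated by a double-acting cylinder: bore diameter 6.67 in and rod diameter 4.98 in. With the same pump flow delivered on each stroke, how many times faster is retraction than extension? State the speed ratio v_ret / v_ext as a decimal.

v_ret/v_ext ≈ 2.26

Cap-side area A_cap = π/4 × (6.67 in)² = 34.94 in^2
Rod-side annular area A_ann = π/4 × (6.67² − 4.98²) = 15.46 in^2
For equal Q, v ∝ 1/A, so v_ret/v_ext = A_cap/A_ann.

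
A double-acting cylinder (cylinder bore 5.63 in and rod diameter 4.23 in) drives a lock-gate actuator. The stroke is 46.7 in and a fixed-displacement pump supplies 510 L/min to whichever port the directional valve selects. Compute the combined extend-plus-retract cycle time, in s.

Cap-side area A_cap = π/4 × (5.63 in)² = 24.89 in^2
Rod-side annular area A_ann = π/4 × (5.63² − 4.23²) = 10.84 in^2
t_ext = A_cap·L/Q = 2.241 s
t_ret = A_ann·L/Q = 0.9761 s
t_cycle = t_ext + t_ret

t ≈ 3.22 s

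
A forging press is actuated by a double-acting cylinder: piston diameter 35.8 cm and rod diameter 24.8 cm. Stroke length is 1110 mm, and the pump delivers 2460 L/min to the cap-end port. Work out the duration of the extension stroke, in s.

Cap-side area A_cap = π/4 × (35.8 cm)² = 1007 cm^2
Swept volume V = A × L; t = V / Q = A·L / Q

t ≈ 2.73 s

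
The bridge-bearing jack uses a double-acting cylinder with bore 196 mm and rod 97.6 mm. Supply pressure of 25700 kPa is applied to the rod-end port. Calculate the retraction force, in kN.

Rod-side annular area A_ann = π/4 × (196² − 97.6²) = 22690 mm^2
On retraction the pressure acts on the annular area (bore minus rod).
F = P × A_ann

F ≈ 583 kN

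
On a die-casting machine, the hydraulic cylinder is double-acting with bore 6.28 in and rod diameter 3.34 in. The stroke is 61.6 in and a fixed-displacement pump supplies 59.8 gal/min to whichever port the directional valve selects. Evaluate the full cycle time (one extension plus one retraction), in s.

Cap-side area A_cap = π/4 × (6.28 in)² = 30.97 in^2
Rod-side annular area A_ann = π/4 × (6.28² − 3.34²) = 22.21 in^2
t_ext = A_cap·L/Q = 8.288 s
t_ret = A_ann·L/Q = 5.943 s
t_cycle = t_ext + t_ret

t ≈ 14.2 s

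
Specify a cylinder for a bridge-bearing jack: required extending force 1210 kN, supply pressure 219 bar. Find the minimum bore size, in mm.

D ≈ 265 mm

Extension force acts on the full piston face: F = P × (π/4)D².
D = √(4F / (πP)) = √(4 × 1210 kN / (π × 219 bar))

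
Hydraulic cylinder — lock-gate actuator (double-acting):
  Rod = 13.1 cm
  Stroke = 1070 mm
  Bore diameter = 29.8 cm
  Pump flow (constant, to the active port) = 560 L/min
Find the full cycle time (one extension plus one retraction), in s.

Cap-side area A_cap = π/4 × (29.8 cm)² = 697.5 cm^2
Rod-side annular area A_ann = π/4 × (29.8² − 13.1²) = 562.7 cm^2
t_ext = A_cap·L/Q = 7.996 s
t_ret = A_ann·L/Q = 6.451 s
t_cycle = t_ext + t_ret

t ≈ 14.4 s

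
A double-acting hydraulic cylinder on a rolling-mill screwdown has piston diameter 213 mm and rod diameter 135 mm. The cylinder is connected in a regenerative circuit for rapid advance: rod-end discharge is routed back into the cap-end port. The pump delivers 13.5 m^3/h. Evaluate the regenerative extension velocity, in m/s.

In regeneration the rod-end outflow joins the pump flow into the cap end, so the net volume the pump must supply per unit advance equals the rod cross-section area.
Rod cross-section A_rod = π/4 × (135 mm)² = 14310 mm^2
v = Q_pump / A_rod

v ≈ 0.262 m/s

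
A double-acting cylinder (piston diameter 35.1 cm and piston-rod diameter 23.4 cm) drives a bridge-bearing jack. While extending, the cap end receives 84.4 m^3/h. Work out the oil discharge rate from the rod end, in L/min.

Q_out ≈ 781 L/min

Cap-side area A_cap = π/4 × (35.1 cm)² = 967.6 cm^2
Rod-side annular area A_ann = π/4 × (35.1² − 23.4²) = 537.6 cm^2
Piston speed v = Q_in/A_cap; rod-end outflow Q_out = v × A_ann = Q_in × A_ann/A_cap.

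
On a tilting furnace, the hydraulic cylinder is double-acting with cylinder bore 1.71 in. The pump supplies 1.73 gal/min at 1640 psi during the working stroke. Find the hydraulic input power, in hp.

W ≈ 1.66 hp

Hydraulic power = P × Q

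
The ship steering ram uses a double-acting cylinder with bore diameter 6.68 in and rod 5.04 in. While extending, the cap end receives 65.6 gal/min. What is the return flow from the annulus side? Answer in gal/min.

Q_out ≈ 28.3 gal/min

Cap-side area A_cap = π/4 × (6.68 in)² = 35.05 in^2
Rod-side annular area A_ann = π/4 × (6.68² − 5.04²) = 15.10 in^2
Piston speed v = Q_in/A_cap; rod-end outflow Q_out = v × A_ann = Q_in × A_ann/A_cap.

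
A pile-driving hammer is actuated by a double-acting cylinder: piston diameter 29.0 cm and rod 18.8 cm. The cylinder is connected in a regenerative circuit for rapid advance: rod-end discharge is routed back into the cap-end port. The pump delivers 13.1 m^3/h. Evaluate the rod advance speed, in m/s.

In regeneration the rod-end outflow joins the pump flow into the cap end, so the net volume the pump must supply per unit advance equals the rod cross-section area.
Rod cross-section A_rod = π/4 × (18.8 cm)² = 277.6 cm^2
v = Q_pump / A_rod

v ≈ 0.131 m/s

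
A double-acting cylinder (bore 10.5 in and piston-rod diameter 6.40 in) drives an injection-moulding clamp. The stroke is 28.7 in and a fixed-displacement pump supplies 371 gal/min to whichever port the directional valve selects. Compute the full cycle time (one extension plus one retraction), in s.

Cap-side area A_cap = π/4 × (10.5 in)² = 86.59 in^2
Rod-side annular area A_ann = π/4 × (10.5² − 6.40²) = 54.42 in^2
t_ext = A_cap·L/Q = 1.740 s
t_ret = A_ann·L/Q = 1.093 s
t_cycle = t_ext + t_ret

t ≈ 2.83 s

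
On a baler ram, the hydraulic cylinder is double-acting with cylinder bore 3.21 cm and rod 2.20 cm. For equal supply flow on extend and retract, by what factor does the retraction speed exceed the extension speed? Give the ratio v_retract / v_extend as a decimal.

v_ret/v_ext ≈ 1.89

Cap-side area A_cap = π/4 × (3.21 cm)² = 8.093 cm^2
Rod-side annular area A_ann = π/4 × (3.21² − 2.20²) = 4.291 cm^2
For equal Q, v ∝ 1/A, so v_ret/v_ext = A_cap/A_ann.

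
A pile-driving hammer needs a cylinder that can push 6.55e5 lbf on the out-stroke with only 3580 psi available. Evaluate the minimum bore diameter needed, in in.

D ≈ 15.3 in

Extension force acts on the full piston face: F = P × (π/4)D².
D = √(4F / (πP)) = √(4 × 6.55e5 lbf / (π × 3580 psi))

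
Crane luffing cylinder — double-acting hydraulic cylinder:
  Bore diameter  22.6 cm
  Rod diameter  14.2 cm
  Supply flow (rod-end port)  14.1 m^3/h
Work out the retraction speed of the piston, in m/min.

v ≈ 9.68 m/min

Rod-side annular area A_ann = π/4 × (22.6² − 14.2²) = 242.8 cm^2
Flow into the rod-end port fills the annular volume.
v = Q / A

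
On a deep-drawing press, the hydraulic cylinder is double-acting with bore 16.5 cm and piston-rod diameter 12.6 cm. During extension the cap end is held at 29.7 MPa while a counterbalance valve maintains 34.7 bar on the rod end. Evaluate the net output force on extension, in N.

F ≈ 6.04e5 N

Cap-side area A_cap = π/4 × (16.5 cm)² = 213.8 cm^2
Rod-side annular area A_ann = π/4 × (16.5² − 12.6²) = 89.13 cm^2
Net thrust = P_cap·A_cap − P_rod·A_ann = 6.351e5 N − 30930 N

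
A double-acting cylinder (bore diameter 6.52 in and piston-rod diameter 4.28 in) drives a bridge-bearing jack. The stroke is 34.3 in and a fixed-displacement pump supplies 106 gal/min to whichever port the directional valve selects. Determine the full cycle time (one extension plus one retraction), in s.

t ≈ 4.40 s

Cap-side area A_cap = π/4 × (6.52 in)² = 33.39 in^2
Rod-side annular area A_ann = π/4 × (6.52² − 4.28²) = 19.00 in^2
t_ext = A_cap·L/Q = 2.806 s
t_ret = A_ann·L/Q = 1.597 s
t_cycle = t_ext + t_ret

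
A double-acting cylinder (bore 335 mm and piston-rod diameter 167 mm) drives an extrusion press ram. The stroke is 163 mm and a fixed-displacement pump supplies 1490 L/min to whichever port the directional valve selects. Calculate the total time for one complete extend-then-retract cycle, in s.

t ≈ 1.01 s

Cap-side area A_cap = π/4 × (335 mm)² = 88140 mm^2
Rod-side annular area A_ann = π/4 × (335² − 167²) = 66240 mm^2
t_ext = A_cap·L/Q = 0.5785 s
t_ret = A_ann·L/Q = 0.4348 s
t_cycle = t_ext + t_ret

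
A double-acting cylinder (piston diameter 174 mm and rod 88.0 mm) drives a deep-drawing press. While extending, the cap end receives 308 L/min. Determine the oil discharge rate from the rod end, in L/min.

Cap-side area A_cap = π/4 × (174 mm)² = 23780 mm^2
Rod-side annular area A_ann = π/4 × (174² − 88.0²) = 17700 mm^2
Piston speed v = Q_in/A_cap; rod-end outflow Q_out = v × A_ann = Q_in × A_ann/A_cap.

Q_out ≈ 229 L/min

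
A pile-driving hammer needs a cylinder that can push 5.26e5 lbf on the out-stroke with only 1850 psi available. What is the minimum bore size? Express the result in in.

D ≈ 19.0 in

Extension force acts on the full piston face: F = P × (π/4)D².
D = √(4F / (πP)) = √(4 × 5.26e5 lbf / (π × 1850 psi))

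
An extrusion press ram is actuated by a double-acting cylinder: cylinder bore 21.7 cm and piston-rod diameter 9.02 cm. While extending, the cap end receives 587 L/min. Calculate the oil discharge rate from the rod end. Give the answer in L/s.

Cap-side area A_cap = π/4 × (21.7 cm)² = 369.8 cm^2
Rod-side annular area A_ann = π/4 × (21.7² − 9.02²) = 305.9 cm^2
Piston speed v = Q_in/A_cap; rod-end outflow Q_out = v × A_ann = Q_in × A_ann/A_cap.

Q_out ≈ 8.09 L/s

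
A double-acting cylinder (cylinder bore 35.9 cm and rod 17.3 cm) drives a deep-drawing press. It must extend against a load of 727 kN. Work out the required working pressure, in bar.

Cap-side area A_cap = π/4 × (35.9 cm)² = 1012 cm^2
P = F / A = 727 kN / A

P ≈ 71.8 bar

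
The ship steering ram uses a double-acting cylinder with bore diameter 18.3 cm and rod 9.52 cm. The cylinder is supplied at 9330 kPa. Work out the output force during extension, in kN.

F ≈ 245 kN

Cap-side area A_cap = π/4 × (18.3 cm)² = 263.0 cm^2
F = P × A_cap = 9330 kPa × A_cap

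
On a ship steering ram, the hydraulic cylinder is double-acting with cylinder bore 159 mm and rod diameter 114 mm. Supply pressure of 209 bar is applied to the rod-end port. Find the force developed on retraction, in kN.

Rod-side annular area A_ann = π/4 × (159² − 114²) = 9649 mm^2
On retraction the pressure acts on the annular area (bore minus rod).
F = P × A_ann

F ≈ 202 kN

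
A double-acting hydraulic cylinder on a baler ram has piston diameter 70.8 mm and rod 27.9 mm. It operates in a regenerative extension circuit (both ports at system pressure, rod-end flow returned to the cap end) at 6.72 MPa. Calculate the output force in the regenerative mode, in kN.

F ≈ 4.11 kN

With equal pressure on both faces, forces on the annular region cancel; the net push is pressure × rod cross-section.
Rod cross-section A_rod = π/4 × (27.9 mm)² = 611.4 mm^2
F = P × A_rod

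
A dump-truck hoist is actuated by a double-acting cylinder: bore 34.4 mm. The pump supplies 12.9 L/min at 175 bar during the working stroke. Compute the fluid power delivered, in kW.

W ≈ 3.76 kW

Hydraulic power = P × Q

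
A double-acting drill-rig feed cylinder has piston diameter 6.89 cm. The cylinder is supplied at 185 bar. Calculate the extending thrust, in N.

F ≈ 69000 N

Cap-side area A_cap = π/4 × (6.89 cm)² = 37.28 cm^2
F = P × A_cap = 185 bar × A_cap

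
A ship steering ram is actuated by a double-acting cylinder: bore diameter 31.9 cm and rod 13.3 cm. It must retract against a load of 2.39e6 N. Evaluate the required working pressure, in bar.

Rod-side annular area A_ann = π/4 × (31.9² − 13.3²) = 660.3 cm^2
Retraction: pressure acts on the annular area.
P = F / A = 2.39e6 N / A

P ≈ 362 bar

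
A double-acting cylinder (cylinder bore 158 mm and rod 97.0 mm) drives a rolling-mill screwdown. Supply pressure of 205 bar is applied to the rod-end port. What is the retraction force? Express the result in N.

Rod-side annular area A_ann = π/4 × (158² − 97.0²) = 12220 mm^2
On retraction the pressure acts on the annular area (bore minus rod).
F = P × A_ann

F ≈ 2.50e5 N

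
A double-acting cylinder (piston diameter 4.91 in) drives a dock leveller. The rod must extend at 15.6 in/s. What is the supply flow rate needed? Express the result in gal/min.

Q ≈ 76.7 gal/min

Cap-side area A_cap = π/4 × (4.91 in)² = 18.93 in^2
Q = A × v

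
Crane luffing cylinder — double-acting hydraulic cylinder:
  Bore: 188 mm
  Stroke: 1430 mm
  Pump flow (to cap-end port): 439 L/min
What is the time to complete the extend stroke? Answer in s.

Cap-side area A_cap = π/4 × (188 mm)² = 27760 mm^2
Swept volume V = A × L; t = V / Q = A·L / Q

t ≈ 5.43 s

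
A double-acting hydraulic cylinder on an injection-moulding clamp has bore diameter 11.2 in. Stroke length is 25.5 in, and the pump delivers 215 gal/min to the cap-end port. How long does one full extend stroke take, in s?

t ≈ 3.04 s

Cap-side area A_cap = π/4 × (11.2 in)² = 98.52 in^2
Swept volume V = A × L; t = V / Q = A·L / Q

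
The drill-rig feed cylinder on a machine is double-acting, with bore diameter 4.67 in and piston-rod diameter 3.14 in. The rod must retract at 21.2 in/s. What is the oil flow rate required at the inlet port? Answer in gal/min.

Q ≈ 51.7 gal/min

Rod-side annular area A_ann = π/4 × (4.67² − 3.14²) = 9.385 in^2
Q = A × v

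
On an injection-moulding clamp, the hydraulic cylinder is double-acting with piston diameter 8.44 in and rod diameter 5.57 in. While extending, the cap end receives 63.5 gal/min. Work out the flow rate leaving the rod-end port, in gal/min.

Cap-side area A_cap = π/4 × (8.44 in)² = 55.95 in^2
Rod-side annular area A_ann = π/4 × (8.44² − 5.57²) = 31.58 in^2
Piston speed v = Q_in/A_cap; rod-end outflow Q_out = v × A_ann = Q_in × A_ann/A_cap.

Q_out ≈ 35.8 gal/min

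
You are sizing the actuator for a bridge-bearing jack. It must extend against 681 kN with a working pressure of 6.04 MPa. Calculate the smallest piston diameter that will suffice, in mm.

D ≈ 379 mm

Extension force acts on the full piston face: F = P × (π/4)D².
D = √(4F / (πP)) = √(4 × 681 kN / (π × 6.04 MPa))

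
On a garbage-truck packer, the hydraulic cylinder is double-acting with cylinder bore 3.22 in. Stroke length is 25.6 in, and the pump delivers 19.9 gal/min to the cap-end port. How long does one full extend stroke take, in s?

t ≈ 2.72 s

Cap-side area A_cap = π/4 × (3.22 in)² = 8.143 in^2
Swept volume V = A × L; t = V / Q = A·L / Q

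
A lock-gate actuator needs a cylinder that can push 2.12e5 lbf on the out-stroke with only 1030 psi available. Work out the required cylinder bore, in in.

Extension force acts on the full piston face: F = P × (π/4)D².
D = √(4F / (πP)) = √(4 × 2.12e5 lbf / (π × 1030 psi))

D ≈ 16.2 in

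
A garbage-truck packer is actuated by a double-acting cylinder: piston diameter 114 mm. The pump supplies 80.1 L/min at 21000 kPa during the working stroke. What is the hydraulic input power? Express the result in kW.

W ≈ 28.0 kW

Hydraulic power = P × Q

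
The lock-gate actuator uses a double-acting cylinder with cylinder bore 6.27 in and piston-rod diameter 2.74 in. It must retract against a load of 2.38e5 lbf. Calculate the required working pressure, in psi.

Rod-side annular area A_ann = π/4 × (6.27² − 2.74²) = 24.98 in^2
Retraction: pressure acts on the annular area.
P = F / A = 2.38e5 lbf / A

P ≈ 9530 psi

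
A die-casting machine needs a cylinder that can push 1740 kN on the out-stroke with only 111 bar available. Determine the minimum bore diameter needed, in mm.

D ≈ 447 mm

Extension force acts on the full piston face: F = P × (π/4)D².
D = √(4F / (πP)) = √(4 × 1740 kN / (π × 111 bar))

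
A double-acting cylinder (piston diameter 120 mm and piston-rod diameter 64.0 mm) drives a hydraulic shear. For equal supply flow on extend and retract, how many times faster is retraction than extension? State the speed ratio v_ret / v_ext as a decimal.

v_ret/v_ext ≈ 1.40

Cap-side area A_cap = π/4 × (120 mm)² = 11310 mm^2
Rod-side annular area A_ann = π/4 × (120² − 64.0²) = 8093 mm^2
For equal Q, v ∝ 1/A, so v_ret/v_ext = A_cap/A_ann.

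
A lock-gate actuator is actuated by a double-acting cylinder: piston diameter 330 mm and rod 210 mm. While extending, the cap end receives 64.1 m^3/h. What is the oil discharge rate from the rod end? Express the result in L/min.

Q_out ≈ 636 L/min

Cap-side area A_cap = π/4 × (330 mm)² = 85530 mm^2
Rod-side annular area A_ann = π/4 × (330² − 210²) = 50890 mm^2
Piston speed v = Q_in/A_cap; rod-end outflow Q_out = v × A_ann = Q_in × A_ann/A_cap.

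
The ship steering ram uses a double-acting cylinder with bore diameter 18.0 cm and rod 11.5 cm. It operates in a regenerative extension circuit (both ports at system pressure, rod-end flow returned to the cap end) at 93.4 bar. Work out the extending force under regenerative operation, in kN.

F ≈ 97.0 kN

With equal pressure on both faces, forces on the annular region cancel; the net push is pressure × rod cross-section.
Rod cross-section A_rod = π/4 × (11.5 cm)² = 103.9 cm^2
F = P × A_rod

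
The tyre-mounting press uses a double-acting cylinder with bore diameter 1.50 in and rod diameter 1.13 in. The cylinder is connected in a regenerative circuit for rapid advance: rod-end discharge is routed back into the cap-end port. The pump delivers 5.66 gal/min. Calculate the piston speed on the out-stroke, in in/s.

v ≈ 21.7 in/s

In regeneration the rod-end outflow joins the pump flow into the cap end, so the net volume the pump must supply per unit advance equals the rod cross-section area.
Rod cross-section A_rod = π/4 × (1.13 in)² = 1.003 in^2
v = Q_pump / A_rod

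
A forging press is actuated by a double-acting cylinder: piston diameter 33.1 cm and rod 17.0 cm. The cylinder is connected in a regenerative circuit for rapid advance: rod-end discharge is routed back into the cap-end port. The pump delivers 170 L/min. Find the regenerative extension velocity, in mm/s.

v ≈ 125 mm/s

In regeneration the rod-end outflow joins the pump flow into the cap end, so the net volume the pump must supply per unit advance equals the rod cross-section area.
Rod cross-section A_rod = π/4 × (17.0 cm)² = 227.0 cm^2
v = Q_pump / A_rod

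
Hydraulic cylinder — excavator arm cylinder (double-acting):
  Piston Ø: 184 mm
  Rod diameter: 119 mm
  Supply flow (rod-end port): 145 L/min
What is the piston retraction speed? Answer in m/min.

Rod-side annular area A_ann = π/4 × (184² − 119²) = 15470 mm^2
Flow into the rod-end port fills the annular volume.
v = Q / A

v ≈ 9.37 m/min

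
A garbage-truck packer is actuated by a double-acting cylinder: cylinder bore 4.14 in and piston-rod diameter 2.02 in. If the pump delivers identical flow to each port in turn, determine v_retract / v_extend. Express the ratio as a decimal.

v_ret/v_ext ≈ 1.31

Cap-side area A_cap = π/4 × (4.14 in)² = 13.46 in^2
Rod-side annular area A_ann = π/4 × (4.14² − 2.02²) = 10.26 in^2
For equal Q, v ∝ 1/A, so v_ret/v_ext = A_cap/A_ann.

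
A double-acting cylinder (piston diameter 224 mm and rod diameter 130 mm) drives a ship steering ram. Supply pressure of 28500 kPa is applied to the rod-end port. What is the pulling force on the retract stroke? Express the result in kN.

F ≈ 745 kN

Rod-side annular area A_ann = π/4 × (224² − 130²) = 26130 mm^2
On retraction the pressure acts on the annular area (bore minus rod).
F = P × A_ann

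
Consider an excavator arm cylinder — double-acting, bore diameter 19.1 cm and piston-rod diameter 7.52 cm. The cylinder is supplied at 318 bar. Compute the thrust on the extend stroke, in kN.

Cap-side area A_cap = π/4 × (19.1 cm)² = 286.5 cm^2
F = P × A_cap = 318 bar × A_cap

F ≈ 911 kN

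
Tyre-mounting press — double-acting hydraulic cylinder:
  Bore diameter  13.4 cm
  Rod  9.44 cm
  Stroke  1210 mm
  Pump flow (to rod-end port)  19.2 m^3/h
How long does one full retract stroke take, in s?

Rod-side annular area A_ann = π/4 × (13.4² − 9.44²) = 71.04 cm^2
Swept volume V = A × L; t = V / Q = A·L / Q

t ≈ 1.61 s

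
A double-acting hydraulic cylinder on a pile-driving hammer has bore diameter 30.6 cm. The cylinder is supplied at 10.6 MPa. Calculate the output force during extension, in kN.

Cap-side area A_cap = π/4 × (30.6 cm)² = 735.4 cm^2
F = P × A_cap = 10.6 MPa × A_cap

F ≈ 780 kN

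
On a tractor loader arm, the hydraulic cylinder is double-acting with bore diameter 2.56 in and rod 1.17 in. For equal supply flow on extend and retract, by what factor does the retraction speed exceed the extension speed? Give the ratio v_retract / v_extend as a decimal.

v_ret/v_ext ≈ 1.26

Cap-side area A_cap = π/4 × (2.56 in)² = 5.147 in^2
Rod-side annular area A_ann = π/4 × (2.56² − 1.17²) = 4.072 in^2
For equal Q, v ∝ 1/A, so v_ret/v_ext = A_cap/A_ann.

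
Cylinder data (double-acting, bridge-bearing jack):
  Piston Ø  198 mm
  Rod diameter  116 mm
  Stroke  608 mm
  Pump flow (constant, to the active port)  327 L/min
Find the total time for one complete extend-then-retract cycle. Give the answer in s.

Cap-side area A_cap = π/4 × (198 mm)² = 30790 mm^2
Rod-side annular area A_ann = π/4 × (198² − 116²) = 20220 mm^2
t_ext = A_cap·L/Q = 3.435 s
t_ret = A_ann·L/Q = 2.256 s
t_cycle = t_ext + t_ret

t ≈ 5.69 s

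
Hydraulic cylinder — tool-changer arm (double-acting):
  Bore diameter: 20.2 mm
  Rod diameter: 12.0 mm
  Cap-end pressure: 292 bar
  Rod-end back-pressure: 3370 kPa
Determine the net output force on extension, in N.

Cap-side area A_cap = π/4 × (20.2 mm)² = 320.5 mm^2
Rod-side annular area A_ann = π/4 × (20.2² − 12.0²) = 207.4 mm^2
Net thrust = P_cap·A_cap − P_rod·A_ann = 9358 N − 698.9 N

F ≈ 8660 N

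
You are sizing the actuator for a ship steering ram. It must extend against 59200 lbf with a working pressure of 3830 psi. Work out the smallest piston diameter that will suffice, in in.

Extension force acts on the full piston face: F = P × (π/4)D².
D = √(4F / (πP)) = √(4 × 59200 lbf / (π × 3830 psi))

D ≈ 4.44 in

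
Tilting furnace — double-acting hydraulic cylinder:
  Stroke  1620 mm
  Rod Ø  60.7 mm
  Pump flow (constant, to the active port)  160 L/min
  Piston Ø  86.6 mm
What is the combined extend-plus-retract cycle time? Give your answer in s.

t ≈ 5.40 s

Cap-side area A_cap = π/4 × (86.6 mm)² = 5890 mm^2
Rod-side annular area A_ann = π/4 × (86.6² − 60.7²) = 2996 mm^2
t_ext = A_cap·L/Q = 3.578 s
t_ret = A_ann·L/Q = 1.820 s
t_cycle = t_ext + t_ret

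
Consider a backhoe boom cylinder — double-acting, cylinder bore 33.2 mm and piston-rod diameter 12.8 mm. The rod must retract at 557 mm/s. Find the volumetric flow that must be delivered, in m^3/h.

Rod-side annular area A_ann = π/4 × (33.2² − 12.8²) = 737.0 mm^2
Q = A × v

Q ≈ 1.48 m^3/h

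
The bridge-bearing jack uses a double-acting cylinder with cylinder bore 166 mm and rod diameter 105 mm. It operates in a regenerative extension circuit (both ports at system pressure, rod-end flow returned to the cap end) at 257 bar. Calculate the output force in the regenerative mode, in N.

With equal pressure on both faces, forces on the annular region cancel; the net push is pressure × rod cross-section.
Rod cross-section A_rod = π/4 × (105 mm)² = 8659 mm^2
F = P × A_rod

F ≈ 2.23e5 N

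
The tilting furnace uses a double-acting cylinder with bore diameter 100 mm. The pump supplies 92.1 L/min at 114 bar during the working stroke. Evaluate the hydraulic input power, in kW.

Hydraulic power = P × Q

W ≈ 17.5 kW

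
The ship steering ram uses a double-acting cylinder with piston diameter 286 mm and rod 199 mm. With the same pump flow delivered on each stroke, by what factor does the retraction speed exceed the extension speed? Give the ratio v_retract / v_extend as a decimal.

Cap-side area A_cap = π/4 × (286 mm)² = 64240 mm^2
Rod-side annular area A_ann = π/4 × (286² − 199²) = 33140 mm^2
For equal Q, v ∝ 1/A, so v_ret/v_ext = A_cap/A_ann.

v_ret/v_ext ≈ 1.94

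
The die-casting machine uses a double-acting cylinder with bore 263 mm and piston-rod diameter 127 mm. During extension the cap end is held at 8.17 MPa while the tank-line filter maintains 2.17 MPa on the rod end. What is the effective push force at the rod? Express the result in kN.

F ≈ 353 kN

Cap-side area A_cap = π/4 × (263 mm)² = 54330 mm^2
Rod-side annular area A_ann = π/4 × (263² − 127²) = 41660 mm^2
Net thrust = P_cap·A_cap − P_rod·A_ann = 443.8 kN − 90.40 kN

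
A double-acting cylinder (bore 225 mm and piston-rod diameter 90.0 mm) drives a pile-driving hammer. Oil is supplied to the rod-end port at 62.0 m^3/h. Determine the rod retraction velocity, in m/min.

v ≈ 30.9 m/min

Rod-side annular area A_ann = π/4 × (225² − 90.0²) = 33400 mm^2
Flow into the rod-end port fills the annular volume.
v = Q / A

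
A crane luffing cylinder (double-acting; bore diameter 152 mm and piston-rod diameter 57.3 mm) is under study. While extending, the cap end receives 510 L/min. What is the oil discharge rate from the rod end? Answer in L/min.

Cap-side area A_cap = π/4 × (152 mm)² = 18150 mm^2
Rod-side annular area A_ann = π/4 × (152² − 57.3²) = 15570 mm^2
Piston speed v = Q_in/A_cap; rod-end outflow Q_out = v × A_ann = Q_in × A_ann/A_cap.

Q_out ≈ 438 L/min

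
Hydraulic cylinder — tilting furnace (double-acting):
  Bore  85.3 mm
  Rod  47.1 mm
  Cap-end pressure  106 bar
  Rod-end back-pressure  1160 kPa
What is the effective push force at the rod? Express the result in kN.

F ≈ 56.0 kN

Cap-side area A_cap = π/4 × (85.3 mm)² = 5715 mm^2
Rod-side annular area A_ann = π/4 × (85.3² − 47.1²) = 3972 mm^2
Net thrust = P_cap·A_cap − P_rod·A_ann = 60.58 kN − 4.608 kN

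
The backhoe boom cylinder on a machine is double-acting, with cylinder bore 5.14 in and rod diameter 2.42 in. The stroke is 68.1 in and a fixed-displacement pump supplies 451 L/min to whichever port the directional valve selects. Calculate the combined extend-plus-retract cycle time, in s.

Cap-side area A_cap = π/4 × (5.14 in)² = 20.75 in^2
Rod-side annular area A_ann = π/4 × (5.14² − 2.42²) = 16.15 in^2
t_ext = A_cap·L/Q = 3.081 s
t_ret = A_ann·L/Q = 2.398 s
t_cycle = t_ext + t_ret

t ≈ 5.48 s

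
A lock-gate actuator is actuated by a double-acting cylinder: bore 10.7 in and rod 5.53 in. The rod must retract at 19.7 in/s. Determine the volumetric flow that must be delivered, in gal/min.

Q ≈ 337 gal/min

Rod-side annular area A_ann = π/4 × (10.7² − 5.53²) = 65.90 in^2
Q = A × v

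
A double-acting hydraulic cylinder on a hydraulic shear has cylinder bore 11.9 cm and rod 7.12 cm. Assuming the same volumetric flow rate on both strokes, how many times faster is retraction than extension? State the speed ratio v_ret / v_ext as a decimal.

Cap-side area A_cap = π/4 × (11.9 cm)² = 111.2 cm^2
Rod-side annular area A_ann = π/4 × (11.9² − 7.12²) = 71.40 cm^2
For equal Q, v ∝ 1/A, so v_ret/v_ext = A_cap/A_ann.

v_ret/v_ext ≈ 1.56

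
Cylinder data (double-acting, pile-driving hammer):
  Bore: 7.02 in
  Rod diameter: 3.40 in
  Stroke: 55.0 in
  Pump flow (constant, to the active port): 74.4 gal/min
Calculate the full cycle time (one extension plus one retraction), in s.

Cap-side area A_cap = π/4 × (7.02 in)² = 38.70 in^2
Rod-side annular area A_ann = π/4 × (7.02² − 3.40²) = 29.63 in^2
t_ext = A_cap·L/Q = 7.432 s
t_ret = A_ann·L/Q = 5.688 s
t_cycle = t_ext + t_ret

t ≈ 13.1 s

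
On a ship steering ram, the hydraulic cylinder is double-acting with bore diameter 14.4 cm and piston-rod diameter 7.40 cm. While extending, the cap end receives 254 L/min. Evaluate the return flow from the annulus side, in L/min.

Cap-side area A_cap = π/4 × (14.4 cm)² = 162.9 cm^2
Rod-side annular area A_ann = π/4 × (14.4² − 7.40²) = 119.9 cm^2
Piston speed v = Q_in/A_cap; rod-end outflow Q_out = v × A_ann = Q_in × A_ann/A_cap.

Q_out ≈ 187 L/min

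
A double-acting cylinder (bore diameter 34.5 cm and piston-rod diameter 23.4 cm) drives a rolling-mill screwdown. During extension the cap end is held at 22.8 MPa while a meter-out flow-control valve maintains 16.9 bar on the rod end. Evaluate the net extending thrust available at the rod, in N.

F ≈ 2.05e6 N

Cap-side area A_cap = π/4 × (34.5 cm)² = 934.8 cm^2
Rod-side annular area A_ann = π/4 × (34.5² − 23.4²) = 504.8 cm^2
Net thrust = P_cap·A_cap − P_rod·A_ann = 2.131e6 N − 85310 N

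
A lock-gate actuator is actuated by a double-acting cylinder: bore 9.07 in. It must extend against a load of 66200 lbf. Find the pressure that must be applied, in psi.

Cap-side area A_cap = π/4 × (9.07 in)² = 64.61 in^2
P = F / A = 66200 lbf / A

P ≈ 1020 psi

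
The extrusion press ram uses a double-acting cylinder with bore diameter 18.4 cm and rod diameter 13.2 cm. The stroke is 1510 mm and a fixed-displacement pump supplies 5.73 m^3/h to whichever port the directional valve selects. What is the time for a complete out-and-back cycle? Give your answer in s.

t ≈ 37.5 s

Cap-side area A_cap = π/4 × (18.4 cm)² = 265.9 cm^2
Rod-side annular area A_ann = π/4 × (18.4² − 13.2²) = 129.1 cm^2
t_ext = A_cap·L/Q = 25.23 s
t_ret = A_ann·L/Q = 12.24 s
t_cycle = t_ext + t_ret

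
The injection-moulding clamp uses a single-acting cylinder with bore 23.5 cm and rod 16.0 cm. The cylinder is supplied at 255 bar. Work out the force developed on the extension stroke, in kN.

F ≈ 1110 kN

Cap-side area A_cap = π/4 × (23.5 cm)² = 433.7 cm^2
F = P × A_cap = 255 bar × A_cap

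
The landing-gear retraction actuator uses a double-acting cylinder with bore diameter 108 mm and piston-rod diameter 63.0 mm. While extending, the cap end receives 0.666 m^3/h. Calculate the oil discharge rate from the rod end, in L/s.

Q_out ≈ 0.122 L/s

Cap-side area A_cap = π/4 × (108 mm)² = 9161 mm^2
Rod-side annular area A_ann = π/4 × (108² − 63.0²) = 6044 mm^2
Piston speed v = Q_in/A_cap; rod-end outflow Q_out = v × A_ann = Q_in × A_ann/A_cap.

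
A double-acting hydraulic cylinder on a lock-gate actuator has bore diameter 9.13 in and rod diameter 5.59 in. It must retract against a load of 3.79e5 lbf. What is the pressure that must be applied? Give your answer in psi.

P ≈ 9260 psi

Rod-side annular area A_ann = π/4 × (9.13² − 5.59²) = 40.93 in^2
Retraction: pressure acts on the annular area.
P = F / A = 3.79e5 lbf / A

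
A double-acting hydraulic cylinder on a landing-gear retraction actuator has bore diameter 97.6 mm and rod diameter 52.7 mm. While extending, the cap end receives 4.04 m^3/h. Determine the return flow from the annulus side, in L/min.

Q_out ≈ 47.7 L/min

Cap-side area A_cap = π/4 × (97.6 mm)² = 7482 mm^2
Rod-side annular area A_ann = π/4 × (97.6² − 52.7²) = 5300 mm^2
Piston speed v = Q_in/A_cap; rod-end outflow Q_out = v × A_ann = Q_in × A_ann/A_cap.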